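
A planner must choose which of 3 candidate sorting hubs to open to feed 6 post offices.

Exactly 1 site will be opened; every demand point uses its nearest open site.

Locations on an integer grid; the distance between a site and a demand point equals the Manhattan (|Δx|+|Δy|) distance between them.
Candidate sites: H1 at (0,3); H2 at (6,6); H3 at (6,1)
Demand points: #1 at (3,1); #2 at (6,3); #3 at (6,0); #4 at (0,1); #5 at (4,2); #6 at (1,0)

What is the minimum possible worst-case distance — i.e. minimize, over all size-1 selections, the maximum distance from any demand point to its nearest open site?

6

Open {H3}.
  Farthest demand point is #4 at distance 6 (to H3); all others are ≤ 6.
With {H1} the worst case is 9.
With {H2} the worst case is 11.
No size-1 selection achieves below 6.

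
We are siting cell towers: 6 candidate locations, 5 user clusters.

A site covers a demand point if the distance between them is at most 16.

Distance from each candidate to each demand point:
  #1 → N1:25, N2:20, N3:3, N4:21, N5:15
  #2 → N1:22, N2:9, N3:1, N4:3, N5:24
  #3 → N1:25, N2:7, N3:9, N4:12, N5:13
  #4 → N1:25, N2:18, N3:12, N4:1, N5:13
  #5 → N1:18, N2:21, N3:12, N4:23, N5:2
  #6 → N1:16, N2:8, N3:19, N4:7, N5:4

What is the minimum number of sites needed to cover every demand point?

2

Coverage sets (demand points within 16 of each site):
  #1: {N3, N5}
  #2: {N2, N3, N4}
  #3: {N2, N3, N4, N5}
  #4: {N3, N4, N5}
  #5: {N3, N5}
  #6: {N1, N2, N4, N5}
No single site covers all 5 demand points.
But {#1, #6} covers everything, so the minimum is 2.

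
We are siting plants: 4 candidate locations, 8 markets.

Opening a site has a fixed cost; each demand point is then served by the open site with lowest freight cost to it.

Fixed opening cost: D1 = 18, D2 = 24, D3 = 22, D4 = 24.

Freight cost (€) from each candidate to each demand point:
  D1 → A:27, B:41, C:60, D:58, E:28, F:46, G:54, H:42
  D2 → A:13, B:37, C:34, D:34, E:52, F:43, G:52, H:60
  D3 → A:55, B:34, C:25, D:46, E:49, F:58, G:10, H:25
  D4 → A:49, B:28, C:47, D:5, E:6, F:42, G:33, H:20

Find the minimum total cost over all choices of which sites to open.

Open {D2, D3, D4}: assign each demand point to its cheapest open site.
  A→D2 13, B→D4 28, C→D3 25, D→D4 5, E→D4 6, F→D4 42, G→D3 10, H→D4 20
  freight cost 149, fixed 70 → total 219.
Compare {D1, D3, D4}: freight cost 163 + fixed 64 = 227.
Compare {D2, D4}: freight cost 181 + fixed 48 = 229.
Compare {D3, D4}: freight cost 185 + fixed 46 = 231.
All other subsets cost ≥ 227. Minimum total cost: 219.

219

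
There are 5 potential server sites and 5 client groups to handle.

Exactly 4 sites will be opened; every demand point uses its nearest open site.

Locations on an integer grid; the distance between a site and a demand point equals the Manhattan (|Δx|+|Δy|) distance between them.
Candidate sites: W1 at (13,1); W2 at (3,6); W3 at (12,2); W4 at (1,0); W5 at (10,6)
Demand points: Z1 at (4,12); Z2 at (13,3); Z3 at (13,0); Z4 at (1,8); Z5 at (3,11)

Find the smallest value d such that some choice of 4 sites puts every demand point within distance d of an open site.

Open {W1, W2, W3, W4}.
  Farthest demand point is Z1 at distance 7 (to W2); all others are ≤ 7.
With {W1, W2, W3, W5} the worst case is 7.
With {W1, W2, W4, W5} the worst case is 7.
No size-4 selection achieves below 7.

7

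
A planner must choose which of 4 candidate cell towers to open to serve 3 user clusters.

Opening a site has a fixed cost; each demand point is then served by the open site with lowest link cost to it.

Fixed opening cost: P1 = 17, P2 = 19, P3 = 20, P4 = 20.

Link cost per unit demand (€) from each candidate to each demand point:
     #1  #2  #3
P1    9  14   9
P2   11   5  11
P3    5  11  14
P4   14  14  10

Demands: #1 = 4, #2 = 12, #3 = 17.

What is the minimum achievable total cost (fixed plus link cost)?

Open {P1, P2}: assign each demand point to its cheapest open site.
  #1→P1 4×9=36, #2→P2 12×5=60, #3→P1 17×9=153
  link cost 249, fixed 36 → total 285.
Compare {P1, P2, P3}: link cost 233 + fixed 56 = 289.
Compare {P1, P2, P4}: link cost 249 + fixed 56 = 305.
Compare {P2, P3}: link cost 267 + fixed 39 = 306.
All other subsets cost ≥ 289. Minimum total cost: 285.

285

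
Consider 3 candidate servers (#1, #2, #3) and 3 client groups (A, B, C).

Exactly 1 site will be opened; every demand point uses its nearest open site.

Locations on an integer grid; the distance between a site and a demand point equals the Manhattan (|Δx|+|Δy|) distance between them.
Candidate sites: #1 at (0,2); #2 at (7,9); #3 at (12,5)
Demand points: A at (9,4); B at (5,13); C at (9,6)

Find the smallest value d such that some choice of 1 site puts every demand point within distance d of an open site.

7

Open {#2}.
  Farthest demand point is A at distance 7 (to #2); all others are ≤ 7.
With {#3} the worst case is 15.
With {#1} the worst case is 16.
No size-1 selection achieves below 7.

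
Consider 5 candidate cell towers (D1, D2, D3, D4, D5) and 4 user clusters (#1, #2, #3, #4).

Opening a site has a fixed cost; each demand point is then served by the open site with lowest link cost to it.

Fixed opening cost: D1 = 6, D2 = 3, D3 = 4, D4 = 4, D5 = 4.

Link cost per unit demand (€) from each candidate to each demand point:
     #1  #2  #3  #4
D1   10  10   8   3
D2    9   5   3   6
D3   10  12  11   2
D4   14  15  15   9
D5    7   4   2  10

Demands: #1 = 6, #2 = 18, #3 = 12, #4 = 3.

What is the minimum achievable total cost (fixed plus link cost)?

Open {D3, D5}: assign each demand point to its cheapest open site.
  #1→D5 6×7=42, #2→D5 18×4=72, #3→D5 12×2=24, #4→D3 3×2=6
  link cost 144, fixed 8 → total 152.
Compare {D2, D3, D5}: link cost 144 + fixed 11 = 155.
Compare {D3, D4, D5}: link cost 144 + fixed 12 = 156.
Compare {D1, D5}: link cost 147 + fixed 10 = 157.
All other subsets cost ≥ 155. Minimum total cost: 152.

152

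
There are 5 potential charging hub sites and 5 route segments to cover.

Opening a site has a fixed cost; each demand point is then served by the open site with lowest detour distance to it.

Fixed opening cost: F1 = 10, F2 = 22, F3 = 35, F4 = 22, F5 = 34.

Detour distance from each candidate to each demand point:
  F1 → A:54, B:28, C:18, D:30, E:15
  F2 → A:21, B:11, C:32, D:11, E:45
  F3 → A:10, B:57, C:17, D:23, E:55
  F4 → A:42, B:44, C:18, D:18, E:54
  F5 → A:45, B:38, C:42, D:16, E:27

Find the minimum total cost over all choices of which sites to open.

Open {F1, F2}: assign each demand point to its cheapest open site.
  A→F2 21, B→F2 11, C→F1 18, D→F2 11, E→F1 15
  detour distance 76, fixed 32 → total 108.
Compare {F1, F2, F4}: detour distance 76 + fixed 54 = 130.
Compare {F1, F2, F3}: detour distance 64 + fixed 67 = 131.
Compare {F1, F3}: detour distance 93 + fixed 45 = 138.
All other subsets cost ≥ 130. Minimum total cost: 108.

108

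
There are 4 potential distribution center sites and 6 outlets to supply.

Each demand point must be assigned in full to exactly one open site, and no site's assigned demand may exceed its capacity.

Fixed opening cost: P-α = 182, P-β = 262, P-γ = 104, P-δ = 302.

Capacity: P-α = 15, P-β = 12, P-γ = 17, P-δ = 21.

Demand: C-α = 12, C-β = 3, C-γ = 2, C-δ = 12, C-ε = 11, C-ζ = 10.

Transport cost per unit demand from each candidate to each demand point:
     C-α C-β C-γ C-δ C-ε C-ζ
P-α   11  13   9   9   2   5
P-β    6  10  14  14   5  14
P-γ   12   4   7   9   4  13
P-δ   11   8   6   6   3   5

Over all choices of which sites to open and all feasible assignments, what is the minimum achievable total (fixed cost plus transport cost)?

Open {P-α, P-γ, P-δ}; cheapest assignment that respects the capacities:
  P-α (cap 15, load 12): C-α — cost 12×11 = 132
  P-γ (cap 17, load 17): C-β, C-γ, C-δ — cost 3×4 + 2×7 + 12×9 = 134
  P-δ (cap 21, load 21): C-ε, C-ζ — cost 11×3 + 10×5 = 83
  Shipping 349, fixed 588 → total 937.
  Any other capacity-feasible assignment to {P-α, P-γ, P-δ} ships for at least 349.
Compare {P-β, P-γ, P-δ}: its best feasible assignment gives total 957.
Compare {P-α, P-β, P-γ, P-δ}: its best feasible assignment gives total 1112.
Every other set of open sites that can feasibly serve all demand totals ≥ 957 even under its best assignment. Minimum: 937.

937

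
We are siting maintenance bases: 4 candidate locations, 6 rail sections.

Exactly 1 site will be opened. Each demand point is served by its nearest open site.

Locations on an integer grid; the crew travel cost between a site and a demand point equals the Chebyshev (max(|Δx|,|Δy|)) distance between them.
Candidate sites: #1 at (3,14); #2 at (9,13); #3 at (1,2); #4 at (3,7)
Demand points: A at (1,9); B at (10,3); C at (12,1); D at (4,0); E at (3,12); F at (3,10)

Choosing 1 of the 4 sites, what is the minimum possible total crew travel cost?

Open {#4}.
  A→#4 2, B→#4 7, C→#4 9, D→#4 7, E→#4 5, F→#4 3  ⇒ total 33.
Compare {#3}: total 48.
Compare {#1}: total 49.
No size-1 selection does better; minimum is 33.

33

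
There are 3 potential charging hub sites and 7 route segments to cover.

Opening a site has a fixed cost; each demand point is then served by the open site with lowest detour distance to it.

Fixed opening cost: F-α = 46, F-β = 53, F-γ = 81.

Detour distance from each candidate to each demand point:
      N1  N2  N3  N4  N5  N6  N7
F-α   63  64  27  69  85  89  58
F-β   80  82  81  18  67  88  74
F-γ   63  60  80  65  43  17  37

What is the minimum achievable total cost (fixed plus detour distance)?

439

Open {F-α, F-γ}: assign each demand point to its cheapest open site.
  N1→F-α 63, N2→F-γ 60, N3→F-α 27, N4→F-γ 65, N5→F-γ 43, N6→F-γ 17, N7→F-γ 37
  detour distance 312, fixed 127 → total 439.
Compare {F-α, F-β, F-γ}: detour distance 265 + fixed 180 = 445.
Compare {F-γ}: detour distance 365 + fixed 81 = 446.
Compare {F-β, F-γ}: detour distance 318 + fixed 134 = 452.
All other subsets cost ≥ 445. Minimum total cost: 439.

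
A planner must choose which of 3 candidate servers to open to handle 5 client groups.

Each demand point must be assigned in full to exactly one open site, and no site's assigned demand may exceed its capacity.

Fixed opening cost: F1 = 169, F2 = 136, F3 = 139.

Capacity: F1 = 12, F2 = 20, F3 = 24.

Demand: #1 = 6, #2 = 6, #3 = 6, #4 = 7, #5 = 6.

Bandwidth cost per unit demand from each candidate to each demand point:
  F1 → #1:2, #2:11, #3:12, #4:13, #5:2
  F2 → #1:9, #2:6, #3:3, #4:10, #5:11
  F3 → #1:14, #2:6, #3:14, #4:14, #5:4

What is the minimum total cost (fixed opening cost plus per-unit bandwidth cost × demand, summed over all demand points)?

453

Open {F1, F2}; cheapest assignment that respects the capacities:
  F1 (cap 12, load 12): #1, #5 — cost 6×2 + 6×2 = 24
  F2 (cap 20, load 19): #2, #3, #4 — cost 6×6 + 6×3 + 7×10 = 124
  Shipping 148, fixed 305 → total 453.
  Any other capacity-feasible assignment to {F1, F2} ships for at least 148.
Compare {F2, F3}: its best feasible assignment gives total 477.
Compare {F1, F3}: its best feasible assignment gives total 550.
Every other set of open sites that can feasibly serve all demand totals ≥ 477 even under its best assignment. Minimum: 453.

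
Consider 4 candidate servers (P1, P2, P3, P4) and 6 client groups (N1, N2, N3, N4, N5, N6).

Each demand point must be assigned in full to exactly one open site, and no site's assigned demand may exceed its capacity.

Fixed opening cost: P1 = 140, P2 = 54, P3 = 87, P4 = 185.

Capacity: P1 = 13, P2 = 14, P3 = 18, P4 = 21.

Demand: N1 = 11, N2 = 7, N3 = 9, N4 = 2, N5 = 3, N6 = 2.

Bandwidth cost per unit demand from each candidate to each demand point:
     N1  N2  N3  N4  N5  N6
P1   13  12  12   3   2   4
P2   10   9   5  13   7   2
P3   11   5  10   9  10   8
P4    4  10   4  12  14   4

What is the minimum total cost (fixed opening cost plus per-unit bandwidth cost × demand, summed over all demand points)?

Open {P2, P4}; cheapest assignment that respects the capacities:
  P2 (cap 14, load 14): N2, N4, N5, N6 — cost 7×9 + 2×13 + 3×7 + 2×2 = 114
  P4 (cap 21, load 20): N1, N3 — cost 11×4 + 9×4 = 80
  Shipping 194, fixed 239 → total 433.
  Any other capacity-feasible assignment to {P2, P4} ships for at least 194.
Compare {P3, P4}: its best feasible assignment gives total 451.
Compare {P2, P3, P4}: its best feasible assignment gives total 484.
Every other set of open sites that can feasibly serve all demand totals ≥ 451 even under its best assignment. Minimum: 433.

433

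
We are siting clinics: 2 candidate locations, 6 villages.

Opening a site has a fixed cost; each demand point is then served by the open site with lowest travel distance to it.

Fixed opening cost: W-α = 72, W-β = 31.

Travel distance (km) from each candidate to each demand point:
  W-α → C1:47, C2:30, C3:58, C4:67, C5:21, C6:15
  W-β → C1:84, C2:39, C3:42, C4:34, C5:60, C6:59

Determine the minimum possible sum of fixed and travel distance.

Open {W-α, W-β}: assign each demand point to its cheapest open site.
  C1→W-α 47, C2→W-α 30, C3→W-β 42, C4→W-β 34, C5→W-α 21, C6→W-α 15
  travel distance 189, fixed 103 → total 292.
Compare {W-α}: travel distance 238 + fixed 72 = 310.
Compare {W-β}: travel distance 318 + fixed 31 = 349.

292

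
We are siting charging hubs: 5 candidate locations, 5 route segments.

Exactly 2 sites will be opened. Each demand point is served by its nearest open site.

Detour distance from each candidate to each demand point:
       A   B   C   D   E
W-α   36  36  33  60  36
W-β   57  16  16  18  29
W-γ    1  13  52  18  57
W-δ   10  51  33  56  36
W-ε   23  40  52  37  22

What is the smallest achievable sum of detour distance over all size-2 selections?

77

Open {W-β, W-γ}.
  A→W-γ 1, B→W-γ 13, C→W-β 16, D→W-β 18, E→W-β 29  ⇒ total 77.
Compare {W-β, W-δ}: total 89.
Compare {W-β, W-ε}: total 95.
No size-2 selection does better; minimum is 77.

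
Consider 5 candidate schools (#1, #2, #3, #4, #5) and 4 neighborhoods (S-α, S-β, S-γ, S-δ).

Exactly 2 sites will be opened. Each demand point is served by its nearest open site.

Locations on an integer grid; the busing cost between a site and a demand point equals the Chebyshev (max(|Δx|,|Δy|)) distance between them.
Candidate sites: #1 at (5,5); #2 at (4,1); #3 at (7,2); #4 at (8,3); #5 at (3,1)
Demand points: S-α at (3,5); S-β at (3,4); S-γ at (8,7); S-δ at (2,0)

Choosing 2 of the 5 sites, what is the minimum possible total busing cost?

Open {#1, #5}.
  S-α→#1 2, S-β→#1 2, S-γ→#1 3, S-δ→#5 1  ⇒ total 8.
Compare {#1, #2}: total 9.
Compare {#1, #3}: total 12.
No size-2 selection does better; minimum is 8.

8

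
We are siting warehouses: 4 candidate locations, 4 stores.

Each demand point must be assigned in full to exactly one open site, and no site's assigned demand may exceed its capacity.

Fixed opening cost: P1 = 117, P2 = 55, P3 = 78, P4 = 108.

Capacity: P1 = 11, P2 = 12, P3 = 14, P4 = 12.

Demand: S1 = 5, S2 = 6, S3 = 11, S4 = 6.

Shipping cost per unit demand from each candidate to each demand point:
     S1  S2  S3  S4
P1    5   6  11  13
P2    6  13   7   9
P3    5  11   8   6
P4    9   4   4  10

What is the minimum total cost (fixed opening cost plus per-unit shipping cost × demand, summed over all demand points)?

Open {P2, P3, P4}; cheapest assignment that respects the capacities:
  P2 (cap 12, load 11): S3 — cost 11×7 = 77
  P3 (cap 14, load 11): S1, S4 — cost 5×5 + 6×6 = 61
  P4 (cap 12, load 6): S2 — cost 6×4 = 24
  Shipping 162, fixed 241 → total 403.
  Any other capacity-feasible assignment to {P2, P3, P4} ships for at least 162.
Compare {P1, P2, P3}: its best feasible assignment gives total 424.
Compare {P1, P2, P4}: its best feasible assignment gives total 439.
Every other set of open sites that can feasibly serve all demand totals ≥ 424 even under its best assignment. Minimum: 403.

403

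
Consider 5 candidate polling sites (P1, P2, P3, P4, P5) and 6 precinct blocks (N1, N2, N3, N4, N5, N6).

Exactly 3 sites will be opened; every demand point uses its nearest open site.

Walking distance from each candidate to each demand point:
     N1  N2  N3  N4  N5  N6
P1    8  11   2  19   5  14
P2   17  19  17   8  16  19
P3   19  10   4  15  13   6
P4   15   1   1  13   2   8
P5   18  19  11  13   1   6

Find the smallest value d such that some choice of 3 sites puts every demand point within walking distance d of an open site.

Open {P1, P2, P4}.
  Farthest demand point is N1 at walking distance 8 (to P1); all others are ≤ 8.
With {P1, P2, P3} the worst case is 10.
With {P1, P2, P5} the worst case is 11.
No size-3 selection achieves below 8.

8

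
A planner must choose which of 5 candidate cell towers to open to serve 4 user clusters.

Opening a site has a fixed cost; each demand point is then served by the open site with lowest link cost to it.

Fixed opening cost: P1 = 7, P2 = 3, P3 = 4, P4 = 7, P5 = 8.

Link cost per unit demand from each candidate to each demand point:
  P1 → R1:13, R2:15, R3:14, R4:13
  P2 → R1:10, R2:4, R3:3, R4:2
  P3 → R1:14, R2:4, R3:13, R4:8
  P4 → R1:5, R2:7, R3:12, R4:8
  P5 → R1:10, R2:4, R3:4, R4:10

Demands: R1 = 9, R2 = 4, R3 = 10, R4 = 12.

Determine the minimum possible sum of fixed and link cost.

Open {P2, P4}: assign each demand point to its cheapest open site.
  R1→P4 9×5=45, R2→P2 4×4=16, R3→P2 10×3=30, R4→P2 12×2=24
  link cost 115, fixed 10 → total 125.
Compare {P2, P3, P4}: link cost 115 + fixed 14 = 129.
Compare {P1, P2, P4}: link cost 115 + fixed 17 = 132.
Compare {P2, P4, P5}: link cost 115 + fixed 18 = 133.
All other subsets cost ≥ 129. Minimum total cost: 125.

125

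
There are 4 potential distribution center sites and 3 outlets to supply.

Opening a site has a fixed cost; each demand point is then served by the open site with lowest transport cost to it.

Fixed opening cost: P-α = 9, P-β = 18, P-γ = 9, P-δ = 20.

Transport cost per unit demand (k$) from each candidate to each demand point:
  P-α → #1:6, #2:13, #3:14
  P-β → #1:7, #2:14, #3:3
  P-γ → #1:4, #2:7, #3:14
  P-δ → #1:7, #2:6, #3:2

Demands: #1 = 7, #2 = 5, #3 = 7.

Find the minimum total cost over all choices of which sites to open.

Open {P-γ, P-δ}: assign each demand point to its cheapest open site.
  #1→P-γ 7×4=28, #2→P-δ 5×6=30, #3→P-δ 7×2=14
  transport cost 72, fixed 29 → total 101.
Compare {P-α, P-γ, P-δ}: transport cost 72 + fixed 38 = 110.
Compare {P-β, P-γ}: transport cost 84 + fixed 27 = 111.
Compare {P-δ}: transport cost 93 + fixed 20 = 113.
All other subsets cost ≥ 110. Minimum total cost: 101.

101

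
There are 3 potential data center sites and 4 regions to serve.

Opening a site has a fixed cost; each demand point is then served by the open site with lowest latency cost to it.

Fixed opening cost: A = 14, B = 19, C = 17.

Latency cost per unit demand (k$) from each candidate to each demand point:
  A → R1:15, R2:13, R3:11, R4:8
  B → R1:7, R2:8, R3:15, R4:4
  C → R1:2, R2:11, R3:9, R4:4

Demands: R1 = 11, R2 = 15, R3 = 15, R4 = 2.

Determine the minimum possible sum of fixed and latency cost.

321

Open {B, C}: assign each demand point to its cheapest open site.
  R1→C 11×2=22, R2→B 15×8=120, R3→C 15×9=135, R4→B 2×4=8
  latency cost 285, fixed 36 → total 321.
Compare {A, B, C}: latency cost 285 + fixed 50 = 335.
Compare {C}: latency cost 330 + fixed 17 = 347.
Compare {A, C}: latency cost 330 + fixed 31 = 361.
All other subsets cost ≥ 335. Minimum total cost: 321.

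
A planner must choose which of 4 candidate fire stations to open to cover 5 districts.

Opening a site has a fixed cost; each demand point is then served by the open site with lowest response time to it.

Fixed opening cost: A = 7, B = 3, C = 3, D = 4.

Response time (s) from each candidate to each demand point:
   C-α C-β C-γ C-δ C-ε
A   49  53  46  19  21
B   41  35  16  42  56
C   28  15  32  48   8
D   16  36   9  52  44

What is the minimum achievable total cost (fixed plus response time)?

Open {A, C, D}: assign each demand point to its cheapest open site.
  C-α→D 16, C-β→C 15, C-γ→D 9, C-δ→A 19, C-ε→C 8
  response time 67, fixed 14 → total 81.
Compare {A, B, C, D}: response time 67 + fixed 17 = 84.
Compare {A, B, C}: response time 86 + fixed 13 = 99.
Compare {B, C, D}: response time 90 + fixed 10 = 100.
All other subsets cost ≥ 84. Minimum total cost: 81.

81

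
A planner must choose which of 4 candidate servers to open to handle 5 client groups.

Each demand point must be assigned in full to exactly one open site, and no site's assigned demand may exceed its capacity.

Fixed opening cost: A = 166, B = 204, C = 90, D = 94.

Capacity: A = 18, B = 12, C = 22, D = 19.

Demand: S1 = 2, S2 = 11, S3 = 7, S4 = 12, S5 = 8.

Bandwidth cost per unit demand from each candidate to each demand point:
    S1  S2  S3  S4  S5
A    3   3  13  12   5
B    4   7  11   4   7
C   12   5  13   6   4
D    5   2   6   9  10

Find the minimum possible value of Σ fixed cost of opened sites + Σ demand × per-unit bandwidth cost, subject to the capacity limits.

Open {C, D}; cheapest assignment that respects the capacities:
  C (cap 22, load 22): S1, S4, S5 — cost 2×12 + 12×6 + 8×4 = 128
  D (cap 19, load 18): S2, S3 — cost 11×2 + 7×6 = 64
  Shipping 192, fixed 184 → total 376.
  Any other capacity-feasible assignment to {C, D} ships for at least 192.
Compare {A, C}: its best feasible assignment gives total 508.
Compare {A, C, D}: its best feasible assignment gives total 524.
Every other set of open sites that can feasibly serve all demand totals ≥ 508 even under its best assignment. Minimum: 376.

376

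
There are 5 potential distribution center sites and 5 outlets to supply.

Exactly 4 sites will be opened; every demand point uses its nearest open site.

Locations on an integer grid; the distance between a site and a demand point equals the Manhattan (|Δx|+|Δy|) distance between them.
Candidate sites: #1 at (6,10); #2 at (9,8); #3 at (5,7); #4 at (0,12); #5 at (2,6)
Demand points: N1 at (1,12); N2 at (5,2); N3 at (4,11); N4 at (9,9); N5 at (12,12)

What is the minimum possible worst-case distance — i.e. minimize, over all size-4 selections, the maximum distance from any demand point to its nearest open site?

7

Open {#1, #2, #3, #4}.
  Farthest demand point is N5 at distance 7 (to #2); all others are ≤ 7.
With {#1, #2, #3, #5} the worst case is 7.
With {#1, #2, #4, #5} the worst case is 7.
No size-4 selection achieves below 7.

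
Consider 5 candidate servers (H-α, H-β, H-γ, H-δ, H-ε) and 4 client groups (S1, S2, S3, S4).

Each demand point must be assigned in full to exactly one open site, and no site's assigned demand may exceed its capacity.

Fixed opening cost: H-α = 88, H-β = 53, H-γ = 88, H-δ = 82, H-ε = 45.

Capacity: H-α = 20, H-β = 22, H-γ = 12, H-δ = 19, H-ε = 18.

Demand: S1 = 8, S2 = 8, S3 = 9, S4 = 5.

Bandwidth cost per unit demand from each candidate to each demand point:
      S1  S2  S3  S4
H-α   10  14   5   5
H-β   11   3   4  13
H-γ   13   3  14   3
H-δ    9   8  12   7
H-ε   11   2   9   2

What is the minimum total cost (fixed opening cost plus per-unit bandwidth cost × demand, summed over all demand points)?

248

Open {H-β, H-ε}; cheapest assignment that respects the capacities:
  H-β (cap 22, load 17): S1, S3 — cost 8×11 + 9×4 = 124
  H-ε (cap 18, load 13): S2, S4 — cost 8×2 + 5×2 = 26
  Shipping 150, fixed 98 → total 248.
  Any other capacity-feasible assignment to {H-β, H-ε} ships for at least 150.
Compare {H-α, H-ε}: its best feasible assignment gives total 284.
Compare {H-β, H-δ}: its best feasible assignment gives total 302.
Every other set of open sites that can feasibly serve all demand totals ≥ 284 even under its best assignment. Minimum: 248.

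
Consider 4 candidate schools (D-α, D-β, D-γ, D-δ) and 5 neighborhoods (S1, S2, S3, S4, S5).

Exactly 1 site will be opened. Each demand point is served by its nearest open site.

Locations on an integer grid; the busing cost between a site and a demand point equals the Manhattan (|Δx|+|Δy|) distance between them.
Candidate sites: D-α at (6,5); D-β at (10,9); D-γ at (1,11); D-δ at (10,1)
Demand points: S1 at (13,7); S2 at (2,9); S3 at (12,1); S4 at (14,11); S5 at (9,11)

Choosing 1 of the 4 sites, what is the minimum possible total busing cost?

32

Open {D-β}.
  S1→D-β 5, S2→D-β 8, S3→D-β 10, S4→D-β 6, S5→D-β 3  ⇒ total 32.
Compare {D-α}: total 50.
Compare {D-δ}: total 52.
No size-1 selection does better; minimum is 32.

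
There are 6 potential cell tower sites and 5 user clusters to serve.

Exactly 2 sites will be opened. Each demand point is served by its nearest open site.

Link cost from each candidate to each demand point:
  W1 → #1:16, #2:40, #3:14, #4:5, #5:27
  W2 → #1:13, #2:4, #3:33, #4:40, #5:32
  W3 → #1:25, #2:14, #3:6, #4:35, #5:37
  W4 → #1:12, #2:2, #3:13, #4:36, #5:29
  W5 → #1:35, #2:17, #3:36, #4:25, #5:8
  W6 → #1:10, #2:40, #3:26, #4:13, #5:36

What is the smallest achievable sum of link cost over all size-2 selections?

Open {W1, W4}.
  #1→W4 12, #2→W4 2, #3→W4 13, #4→W1 5, #5→W1 27  ⇒ total 59.
Compare {W1, W5}: total 60.
Compare {W4, W5}: total 60.
No size-2 selection does better; minimum is 59.

59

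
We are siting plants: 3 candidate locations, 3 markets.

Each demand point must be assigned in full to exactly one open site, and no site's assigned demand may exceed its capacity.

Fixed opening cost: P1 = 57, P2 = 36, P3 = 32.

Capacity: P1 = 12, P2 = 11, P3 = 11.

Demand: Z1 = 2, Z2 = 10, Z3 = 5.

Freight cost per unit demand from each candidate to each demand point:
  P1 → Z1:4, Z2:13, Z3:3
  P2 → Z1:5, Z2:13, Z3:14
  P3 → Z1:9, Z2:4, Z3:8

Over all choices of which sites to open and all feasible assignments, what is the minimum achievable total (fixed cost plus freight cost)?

152

Open {P1, P3}; cheapest assignment that respects the capacities:
  P1 (cap 12, load 7): Z1, Z3 — cost 2×4 + 5×3 = 23
  P3 (cap 11, load 10): Z2 — cost 10×4 = 40
  Shipping 63, fixed 89 → total 152.
  Any other capacity-feasible assignment to {P1, P3} ships for at least 63.
Compare {P2, P3}: its best feasible assignment gives total 188.
Compare {P1, P2, P3}: its best feasible assignment gives total 188.
Every other set of open sites that can feasibly serve all demand totals ≥ 188 even under its best assignment. Minimum: 152.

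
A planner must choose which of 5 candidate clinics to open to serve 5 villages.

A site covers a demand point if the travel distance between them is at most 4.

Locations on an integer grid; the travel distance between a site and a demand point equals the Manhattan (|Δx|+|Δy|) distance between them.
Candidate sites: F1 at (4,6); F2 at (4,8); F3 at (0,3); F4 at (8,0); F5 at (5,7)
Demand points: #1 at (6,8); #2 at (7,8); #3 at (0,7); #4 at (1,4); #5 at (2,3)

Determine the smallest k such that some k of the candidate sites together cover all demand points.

Coverage sets (demand points within 4 of each site):
  F1: {#1}
  F2: {#1, #2}
  F3: {#3, #4, #5}
  F4: {}
  F5: {#1, #2}
No single site covers all 5 demand points.
But {F2, F3} covers everything, so the minimum is 2.

2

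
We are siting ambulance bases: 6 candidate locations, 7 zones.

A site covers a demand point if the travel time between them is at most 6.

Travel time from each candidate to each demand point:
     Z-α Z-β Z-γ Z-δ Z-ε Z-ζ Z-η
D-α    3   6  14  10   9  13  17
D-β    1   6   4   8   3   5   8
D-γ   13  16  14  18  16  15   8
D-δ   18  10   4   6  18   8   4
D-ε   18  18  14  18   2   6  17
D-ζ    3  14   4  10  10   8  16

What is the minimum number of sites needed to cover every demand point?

Coverage sets (demand points within 6 of each site):
  D-α: {Z-α, Z-β}
  D-β: {Z-α, Z-β, Z-γ, Z-ε, Z-ζ}
  D-γ: {}
  D-δ: {Z-γ, Z-δ, Z-η}
  D-ε: {Z-ε, Z-ζ}
  D-ζ: {Z-α, Z-γ}
No single site covers all 7 demand points.
But {D-β, D-δ} covers everything, so the minimum is 2.

2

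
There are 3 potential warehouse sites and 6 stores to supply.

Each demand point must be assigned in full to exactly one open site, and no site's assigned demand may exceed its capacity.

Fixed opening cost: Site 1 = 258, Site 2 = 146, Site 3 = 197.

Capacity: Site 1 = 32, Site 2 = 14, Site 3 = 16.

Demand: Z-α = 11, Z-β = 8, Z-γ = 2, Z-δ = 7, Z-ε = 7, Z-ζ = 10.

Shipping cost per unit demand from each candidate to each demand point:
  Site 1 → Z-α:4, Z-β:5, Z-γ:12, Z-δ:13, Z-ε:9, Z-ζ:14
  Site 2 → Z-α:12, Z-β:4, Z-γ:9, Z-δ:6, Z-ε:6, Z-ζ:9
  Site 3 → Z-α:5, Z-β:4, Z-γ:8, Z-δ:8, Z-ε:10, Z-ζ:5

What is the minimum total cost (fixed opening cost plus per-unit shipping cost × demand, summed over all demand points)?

736

Open {Site 1, Site 2}; cheapest assignment that respects the capacities:
  Site 1 (cap 32, load 31): Z-α, Z-β, Z-γ, Z-ζ — cost 11×4 + 8×5 + 2×12 + 10×14 = 248
  Site 2 (cap 14, load 14): Z-δ, Z-ε — cost 7×6 + 7×6 = 84
  Shipping 332, fixed 404 → total 736.
  Any other capacity-feasible assignment to {Site 1, Site 2} ships for at least 332.
Compare {Site 1, Site 3}: its best feasible assignment gives total 814.
Compare {Site 1, Site 2, Site 3}: its best feasible assignment gives total 835.
Every other set of open sites that can feasibly serve all demand totals ≥ 814 even under its best assignment. Minimum: 736.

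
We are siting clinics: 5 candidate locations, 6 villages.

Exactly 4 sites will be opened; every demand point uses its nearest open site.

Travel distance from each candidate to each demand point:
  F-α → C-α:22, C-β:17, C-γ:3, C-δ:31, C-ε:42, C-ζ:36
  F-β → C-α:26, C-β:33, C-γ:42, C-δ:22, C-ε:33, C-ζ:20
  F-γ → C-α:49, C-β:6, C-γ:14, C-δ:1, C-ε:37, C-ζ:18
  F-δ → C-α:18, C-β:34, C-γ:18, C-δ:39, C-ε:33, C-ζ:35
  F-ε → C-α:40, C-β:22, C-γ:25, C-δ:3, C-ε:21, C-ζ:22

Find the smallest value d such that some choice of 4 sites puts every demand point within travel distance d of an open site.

21

Open {F-α, F-β, F-δ, F-ε}.
  Farthest demand point is C-ε at travel distance 21 (to F-ε); all others are ≤ 21.
With {F-α, F-γ, F-δ, F-ε} the worst case is 21.
With {F-β, F-γ, F-δ, F-ε} the worst case is 21.
No size-4 selection achieves below 21.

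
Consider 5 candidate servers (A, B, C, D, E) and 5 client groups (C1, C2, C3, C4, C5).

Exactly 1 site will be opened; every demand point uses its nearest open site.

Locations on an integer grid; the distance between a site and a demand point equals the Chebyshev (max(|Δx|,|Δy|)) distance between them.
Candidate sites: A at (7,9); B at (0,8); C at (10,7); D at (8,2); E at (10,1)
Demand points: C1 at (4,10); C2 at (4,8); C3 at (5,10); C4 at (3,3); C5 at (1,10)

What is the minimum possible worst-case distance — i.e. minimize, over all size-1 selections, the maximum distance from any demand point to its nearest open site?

5

Open {B}.
  Farthest demand point is C3 at distance 5 (to B); all others are ≤ 5.
With {A} the worst case is 6.
With {D} the worst case is 8.
No size-1 selection achieves below 5.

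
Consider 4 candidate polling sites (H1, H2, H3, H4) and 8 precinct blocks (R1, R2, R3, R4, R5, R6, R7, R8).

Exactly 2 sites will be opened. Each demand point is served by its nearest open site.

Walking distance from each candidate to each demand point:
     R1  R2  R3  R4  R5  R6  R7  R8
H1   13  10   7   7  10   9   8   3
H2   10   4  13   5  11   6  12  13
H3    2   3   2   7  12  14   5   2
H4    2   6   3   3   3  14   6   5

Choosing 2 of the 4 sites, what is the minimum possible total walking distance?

32

Open {H2, H4}.
  R1→H4 2, R2→H2 4, R3→H4 3, R4→H4 3, R5→H4 3, R6→H2 6, R7→H4 6, R8→H4 5  ⇒ total 32.
Compare {H3, H4}: total 34.
Compare {H1, H4}: total 35.
No size-2 selection does better; minimum is 32.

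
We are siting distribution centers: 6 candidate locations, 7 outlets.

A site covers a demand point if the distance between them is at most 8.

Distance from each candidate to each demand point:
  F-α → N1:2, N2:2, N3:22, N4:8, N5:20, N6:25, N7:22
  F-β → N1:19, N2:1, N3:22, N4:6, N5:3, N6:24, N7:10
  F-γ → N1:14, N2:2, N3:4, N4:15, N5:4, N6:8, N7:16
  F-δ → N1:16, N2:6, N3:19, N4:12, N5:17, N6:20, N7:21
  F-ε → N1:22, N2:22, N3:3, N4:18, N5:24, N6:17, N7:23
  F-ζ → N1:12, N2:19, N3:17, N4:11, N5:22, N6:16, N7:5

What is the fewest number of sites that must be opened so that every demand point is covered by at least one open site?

3

Coverage sets (demand points within 8 of each site):
  F-α: {N1, N2, N4}
  F-β: {N2, N4, N5}
  F-γ: {N2, N3, N5, N6}
  F-δ: {N2}
  F-ε: {N3}
  F-ζ: {N7}
No 2 sites suffice: every size-2 union leaves at least one demand point uncovered.
But {F-α, F-γ, F-ζ} covers everything, so the minimum is 3.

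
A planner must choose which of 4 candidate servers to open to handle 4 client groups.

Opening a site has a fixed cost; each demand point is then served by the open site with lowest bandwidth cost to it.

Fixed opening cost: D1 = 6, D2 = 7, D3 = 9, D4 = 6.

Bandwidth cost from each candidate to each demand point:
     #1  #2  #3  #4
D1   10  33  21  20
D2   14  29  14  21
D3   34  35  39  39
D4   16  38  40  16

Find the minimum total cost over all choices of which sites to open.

85

Open {D2}: assign each demand point to its cheapest open site.
  #1→D2 14, #2→D2 29, #3→D2 14, #4→D2 21
  bandwidth cost 78, fixed 7 → total 85.
Compare {D1, D2}: bandwidth cost 73 + fixed 13 = 86.
Compare {D2, D4}: bandwidth cost 73 + fixed 13 = 86.
Compare {D1, D2, D4}: bandwidth cost 69 + fixed 19 = 88.
All other subsets cost ≥ 86. Minimum total cost: 85.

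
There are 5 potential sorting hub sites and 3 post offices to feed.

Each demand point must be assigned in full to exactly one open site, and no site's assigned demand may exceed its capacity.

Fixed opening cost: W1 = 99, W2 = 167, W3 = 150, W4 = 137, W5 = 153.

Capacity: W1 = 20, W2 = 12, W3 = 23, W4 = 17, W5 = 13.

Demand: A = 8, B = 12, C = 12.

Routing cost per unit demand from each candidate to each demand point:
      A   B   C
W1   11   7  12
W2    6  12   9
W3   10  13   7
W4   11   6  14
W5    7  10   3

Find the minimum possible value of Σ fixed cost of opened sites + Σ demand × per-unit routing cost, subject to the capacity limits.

Open {W1, W5}; cheapest assignment that respects the capacities:
  W1 (cap 20, load 20): A, B — cost 8×11 + 12×7 = 172
  W5 (cap 13, load 12): C — cost 12×3 = 36
  Shipping 208, fixed 252 → total 460.
  Any other capacity-feasible assignment to {W1, W5} ships for at least 208.
Compare {W1, W3}: its best feasible assignment gives total 497.
Compare {W3, W4}: its best feasible assignment gives total 523.
Every other set of open sites that can feasibly serve all demand totals ≥ 497 even under its best assignment. Minimum: 460.

460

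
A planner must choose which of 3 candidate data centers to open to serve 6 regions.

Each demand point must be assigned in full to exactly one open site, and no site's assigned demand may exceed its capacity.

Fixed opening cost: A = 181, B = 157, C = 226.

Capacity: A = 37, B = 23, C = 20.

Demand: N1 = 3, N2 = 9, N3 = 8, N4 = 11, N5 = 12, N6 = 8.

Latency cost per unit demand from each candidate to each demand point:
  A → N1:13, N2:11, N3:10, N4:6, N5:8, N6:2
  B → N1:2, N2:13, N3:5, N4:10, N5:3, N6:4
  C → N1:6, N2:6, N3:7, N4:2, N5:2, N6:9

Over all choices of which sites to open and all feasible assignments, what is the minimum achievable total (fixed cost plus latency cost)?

601

Open {A, B}; cheapest assignment that respects the capacities:
  A (cap 37, load 28): N2, N4, N6 — cost 9×11 + 11×6 + 8×2 = 181
  B (cap 23, load 23): N1, N3, N5 — cost 3×2 + 8×5 + 12×3 = 82
  Shipping 263, fixed 338 → total 601.
  Any other capacity-feasible assignment to {A, B} ships for at least 263.
Compare {A, C}: its best feasible assignment gives total 707.
Compare {A, B, C}: its best feasible assignment gives total 738.
Every other set of open sites that can feasibly serve all demand totals ≥ 707 even under its best assignment. Minimum: 601.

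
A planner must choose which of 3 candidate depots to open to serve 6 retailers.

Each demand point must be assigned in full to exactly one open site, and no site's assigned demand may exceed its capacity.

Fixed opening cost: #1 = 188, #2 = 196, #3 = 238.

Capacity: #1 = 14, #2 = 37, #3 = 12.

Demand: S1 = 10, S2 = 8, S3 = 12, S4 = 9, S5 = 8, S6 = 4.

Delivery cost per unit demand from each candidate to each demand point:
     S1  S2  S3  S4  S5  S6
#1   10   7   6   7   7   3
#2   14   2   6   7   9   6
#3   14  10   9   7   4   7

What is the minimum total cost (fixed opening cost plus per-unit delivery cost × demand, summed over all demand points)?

719

Open {#1, #2}; cheapest assignment that respects the capacities:
  #1 (cap 14, load 14): S1, S6 — cost 10×10 + 4×3 = 112
  #2 (cap 37, load 37): S2, S3, S4, S5 — cost 8×2 + 12×6 + 9×7 + 8×9 = 223
  Shipping 335, fixed 384 → total 719.
  Any other capacity-feasible assignment to {#1, #2} ships for at least 335.
Compare {#1, #2, #3}: its best feasible assignment gives total 917.
Every other set of open sites that can feasibly serve all demand totals ≥ 917 even under its best assignment. Minimum: 719.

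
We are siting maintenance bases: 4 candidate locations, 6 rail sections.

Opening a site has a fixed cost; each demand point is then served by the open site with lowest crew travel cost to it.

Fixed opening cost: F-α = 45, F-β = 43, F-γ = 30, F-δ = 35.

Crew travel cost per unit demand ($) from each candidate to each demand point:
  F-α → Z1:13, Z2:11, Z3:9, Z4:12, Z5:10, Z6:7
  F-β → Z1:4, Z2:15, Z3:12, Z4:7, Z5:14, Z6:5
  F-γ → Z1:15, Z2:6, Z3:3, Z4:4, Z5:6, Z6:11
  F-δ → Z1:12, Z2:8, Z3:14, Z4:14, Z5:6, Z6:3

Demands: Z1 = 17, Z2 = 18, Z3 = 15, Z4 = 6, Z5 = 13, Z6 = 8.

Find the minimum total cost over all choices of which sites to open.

Open {F-β, F-γ}: assign each demand point to its cheapest open site.
  Z1→F-β 17×4=68, Z2→F-γ 18×6=108, Z3→F-γ 15×3=45, Z4→F-γ 6×4=24, Z5→F-γ 13×6=78, Z6→F-β 8×5=40
  crew travel cost 363, fixed 73 → total 436.
Compare {F-β, F-γ, F-δ}: crew travel cost 347 + fixed 108 = 455.
Compare {F-α, F-β, F-γ}: crew travel cost 363 + fixed 118 = 481.
Compare {F-α, F-β, F-γ, F-δ}: crew travel cost 347 + fixed 153 = 500.
All other subsets cost ≥ 455. Minimum total cost: 436.

436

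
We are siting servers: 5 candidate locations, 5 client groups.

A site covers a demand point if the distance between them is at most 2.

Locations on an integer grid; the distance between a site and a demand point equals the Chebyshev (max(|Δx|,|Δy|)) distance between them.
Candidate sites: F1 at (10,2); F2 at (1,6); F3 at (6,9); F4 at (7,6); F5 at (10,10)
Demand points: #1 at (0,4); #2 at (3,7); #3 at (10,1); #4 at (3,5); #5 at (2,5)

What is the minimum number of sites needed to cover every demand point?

2

Coverage sets (demand points within 2 of each site):
  F1: {#3}
  F2: {#1, #2, #4, #5}
  F3: {}
  F4: {}
  F5: {}
No single site covers all 5 demand points.
But {F1, F2} covers everything, so the minimum is 2.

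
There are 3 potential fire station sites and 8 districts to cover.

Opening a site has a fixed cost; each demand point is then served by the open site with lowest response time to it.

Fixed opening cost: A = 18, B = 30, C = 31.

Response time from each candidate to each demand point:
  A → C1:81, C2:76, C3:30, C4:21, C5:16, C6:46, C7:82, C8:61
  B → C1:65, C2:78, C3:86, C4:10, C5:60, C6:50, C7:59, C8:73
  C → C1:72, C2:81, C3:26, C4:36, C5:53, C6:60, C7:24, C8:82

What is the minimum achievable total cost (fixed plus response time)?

Open {A, C}: assign each demand point to its cheapest open site.
  C1→C 72, C2→A 76, C3→C 26, C4→A 21, C5→A 16, C6→A 46, C7→C 24, C8→A 61
  response time 342, fixed 49 → total 391.
Compare {A, B, C}: response time 324 + fixed 79 = 403.
Compare {A, B}: response time 363 + fixed 48 = 411.
Compare {A}: response time 413 + fixed 18 = 431.
All other subsets cost ≥ 403. Minimum total cost: 391.

391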